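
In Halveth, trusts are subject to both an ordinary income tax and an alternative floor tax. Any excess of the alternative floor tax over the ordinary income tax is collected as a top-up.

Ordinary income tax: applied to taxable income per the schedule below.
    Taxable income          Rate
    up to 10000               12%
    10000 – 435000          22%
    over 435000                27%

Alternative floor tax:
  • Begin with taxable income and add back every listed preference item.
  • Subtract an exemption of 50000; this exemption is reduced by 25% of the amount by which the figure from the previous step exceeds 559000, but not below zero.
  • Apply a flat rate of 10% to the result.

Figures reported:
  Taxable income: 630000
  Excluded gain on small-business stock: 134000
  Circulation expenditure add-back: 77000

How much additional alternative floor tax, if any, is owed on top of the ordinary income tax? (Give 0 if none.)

0

Alternative floor tax:
  Adjusted income: 630000 + 134000 + 77000 = 841000
  Exemption: 25% × (841000 − 559000) = 70500 ≥ 50000, so the exemption is fully phased out
  Base: 841000 − 0 = 841000
  841000 × 10% = 84100

Ordinary income tax:
  10000 × 12% = 1200
  425000 × 22% = 93500
  195000 × 27% = 52650
  → 147350

84100 ≤ 147350, so no add-on is due.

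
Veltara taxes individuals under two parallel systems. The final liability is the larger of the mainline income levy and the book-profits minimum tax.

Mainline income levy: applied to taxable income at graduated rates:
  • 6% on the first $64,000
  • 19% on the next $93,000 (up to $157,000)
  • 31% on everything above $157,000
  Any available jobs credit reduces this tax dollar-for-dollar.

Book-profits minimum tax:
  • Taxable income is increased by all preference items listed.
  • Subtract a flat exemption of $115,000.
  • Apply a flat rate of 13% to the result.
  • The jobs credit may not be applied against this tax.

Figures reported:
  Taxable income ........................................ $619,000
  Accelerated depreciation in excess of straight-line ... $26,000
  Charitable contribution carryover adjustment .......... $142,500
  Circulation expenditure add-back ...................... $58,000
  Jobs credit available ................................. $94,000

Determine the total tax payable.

Book-profits minimum tax:
  Adjusted income: $619,000 + $26,000 + $142,500 + $58,000 = $845,500
  Less exemption $115,000 → base $730,500
  $730,500 × 13% = $94,965

Mainline income levy:
  $64,000 × 6% = $3,840
  $93,000 × 19% = $17,670
  $462,000 × 31% = $143,220
  → $164,730
  Less jobs credit $94,000 → $70,730

$94,965 > $70,730, so the book-profits minimum tax is the binding amount.

$94,965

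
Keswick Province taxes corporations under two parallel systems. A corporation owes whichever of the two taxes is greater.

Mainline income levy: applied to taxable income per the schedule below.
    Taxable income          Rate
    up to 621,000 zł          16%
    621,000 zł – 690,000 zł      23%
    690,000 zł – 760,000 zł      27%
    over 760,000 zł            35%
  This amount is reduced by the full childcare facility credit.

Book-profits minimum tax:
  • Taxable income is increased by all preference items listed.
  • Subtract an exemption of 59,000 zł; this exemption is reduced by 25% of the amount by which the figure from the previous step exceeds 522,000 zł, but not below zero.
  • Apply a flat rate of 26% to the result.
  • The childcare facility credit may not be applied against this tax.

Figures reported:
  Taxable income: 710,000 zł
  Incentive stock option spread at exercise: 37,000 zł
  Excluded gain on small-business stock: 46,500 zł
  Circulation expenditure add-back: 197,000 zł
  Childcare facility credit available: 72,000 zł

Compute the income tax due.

Book-profits minimum tax:
  Adjusted income: 710,000 zł + 37,000 zł + 46,500 zł + 197,000 zł = 990,500 zł
  Exemption: 25% × (990,500 zł − 522,000 zł) = 117,125 zł ≥ 59,000 zł, so the exemption is fully phased out
  Base: 990,500 zł − 0 zł = 990,500 zł
  990,500 zł × 26% = 257,530 zł

Mainline income levy:
  621,000 zł × 16% = 99,360 zł
  69,000 zł × 23% = 15,870 zł
  20,000 zł × 27% = 5,400 zł
  → 120,630 zł
  Less childcare facility credit 72,000 zł → 48,630 zł

257,530 zł > 48,630 zł, so the book-profits minimum tax is the binding amount.

257,530 zł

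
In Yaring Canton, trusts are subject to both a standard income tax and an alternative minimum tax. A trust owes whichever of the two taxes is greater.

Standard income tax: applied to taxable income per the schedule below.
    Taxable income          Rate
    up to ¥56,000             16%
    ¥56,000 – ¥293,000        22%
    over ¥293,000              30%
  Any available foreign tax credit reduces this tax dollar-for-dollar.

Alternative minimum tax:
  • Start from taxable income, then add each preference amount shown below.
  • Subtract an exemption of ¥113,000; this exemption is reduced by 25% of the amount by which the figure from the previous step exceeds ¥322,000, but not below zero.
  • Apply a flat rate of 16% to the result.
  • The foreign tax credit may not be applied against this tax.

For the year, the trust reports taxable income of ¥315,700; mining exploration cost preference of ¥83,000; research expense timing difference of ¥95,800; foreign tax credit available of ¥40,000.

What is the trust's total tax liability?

Alternative minimum tax:
  Adjusted income: ¥315,700 + ¥83,000 + ¥95,800 = ¥494,500
  Exemption: ¥113,000 − 25% × (¥494,500 − ¥322,000) = ¥113,000 − ¥43,125 = ¥69,875
  Base: ¥494,500 − ¥69,875 = ¥424,625
  ¥424,625 × 16% = ¥67,940

Standard income tax:
  ¥56,000 × 16% = ¥8,960
  ¥237,000 × 22% = ¥52,140
  ¥22,700 × 30% = ¥6,810
  → ¥67,910
  Less foreign tax credit ¥40,000 → ¥27,910

¥67,940 > ¥27,910, so the alternative minimum tax is the binding amount.

¥67,940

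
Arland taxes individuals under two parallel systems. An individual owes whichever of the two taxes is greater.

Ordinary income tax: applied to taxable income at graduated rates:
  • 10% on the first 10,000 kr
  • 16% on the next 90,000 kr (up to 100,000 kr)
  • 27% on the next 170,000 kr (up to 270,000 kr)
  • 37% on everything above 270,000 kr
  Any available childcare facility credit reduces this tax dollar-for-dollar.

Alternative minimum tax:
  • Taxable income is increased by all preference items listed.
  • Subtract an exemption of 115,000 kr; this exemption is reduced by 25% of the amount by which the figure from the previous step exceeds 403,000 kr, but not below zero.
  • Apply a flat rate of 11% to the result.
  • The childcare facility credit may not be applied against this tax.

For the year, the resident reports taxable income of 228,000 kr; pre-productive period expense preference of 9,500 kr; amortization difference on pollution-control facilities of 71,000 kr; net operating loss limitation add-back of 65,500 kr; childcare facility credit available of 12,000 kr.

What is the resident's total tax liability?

Alternative minimum tax:
  Adjusted income: 228,000 kr + 9,500 kr + 71,000 kr + 65,500 kr = 374,000 kr
  Exemption: 374,000 kr ≤ 403,000 kr, so full 115,000 kr applies
  Base: 374,000 kr − 115,000 kr = 259,000 kr
  259,000 kr × 11% = 28,490 kr

Ordinary income tax:
  10,000 kr × 10% = 1,000 kr
  90,000 kr × 16% = 14,400 kr
  128,000 kr × 27% = 34,560 kr
  → 49,960 kr
  Less childcare facility credit 12,000 kr → 37,960 kr

37,960 kr > 28,490 kr, so the ordinary income tax governs.

37,960 kr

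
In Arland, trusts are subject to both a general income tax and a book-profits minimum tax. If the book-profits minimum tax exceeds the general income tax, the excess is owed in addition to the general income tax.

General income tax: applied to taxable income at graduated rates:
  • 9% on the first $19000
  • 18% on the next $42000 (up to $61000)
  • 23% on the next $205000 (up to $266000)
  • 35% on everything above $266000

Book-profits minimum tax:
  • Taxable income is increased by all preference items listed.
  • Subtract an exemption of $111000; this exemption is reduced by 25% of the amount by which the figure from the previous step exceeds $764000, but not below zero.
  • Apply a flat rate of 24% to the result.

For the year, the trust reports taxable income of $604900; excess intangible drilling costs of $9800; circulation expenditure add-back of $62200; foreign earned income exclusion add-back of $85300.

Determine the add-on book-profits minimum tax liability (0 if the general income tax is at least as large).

$0

Book-profits minimum tax:
  Adjusted income: $604900 + $9800 + $62200 + $85300 = $762200
  Exemption: $762200 ≤ $764000, so full $111000 applies
  Base: $762200 − $111000 = $651200
  $651200 × 24% = $156288

General income tax:
  $19000 × 9% = $1710
  $42000 × 18% = $7560
  $205000 × 23% = $47150
  $338900 × 35% = $118615
  → $175035

$156288 ≤ $175035, so no add-on is due.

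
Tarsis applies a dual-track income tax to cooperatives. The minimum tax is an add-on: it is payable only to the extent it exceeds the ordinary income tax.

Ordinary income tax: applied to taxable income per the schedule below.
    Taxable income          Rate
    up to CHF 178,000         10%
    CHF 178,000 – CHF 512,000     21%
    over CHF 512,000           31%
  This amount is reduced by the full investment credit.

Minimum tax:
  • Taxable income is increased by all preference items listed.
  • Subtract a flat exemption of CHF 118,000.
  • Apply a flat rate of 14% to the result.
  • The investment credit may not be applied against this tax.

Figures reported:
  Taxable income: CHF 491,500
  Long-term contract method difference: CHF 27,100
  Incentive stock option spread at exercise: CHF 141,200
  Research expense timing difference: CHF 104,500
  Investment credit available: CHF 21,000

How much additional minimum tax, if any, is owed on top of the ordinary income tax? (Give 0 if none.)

CHF 27,847

Ordinary income tax:
  CHF 178,000 × 10% = CHF 17,800
  CHF 313,500 × 21% = CHF 65,835
  → CHF 83,635
  Less investment credit CHF 21,000 → CHF 62,635

Minimum tax:
  Adjusted income: CHF 491,500 + CHF 27,100 + CHF 141,200 + CHF 104,500 = CHF 764,300
  Less exemption CHF 118,000 → base CHF 646,300
  CHF 646,300 × 14% = CHF 90,482

Excess of minimum tax over ordinary income tax: CHF 90,482 − CHF 62,635 = CHF 27,847.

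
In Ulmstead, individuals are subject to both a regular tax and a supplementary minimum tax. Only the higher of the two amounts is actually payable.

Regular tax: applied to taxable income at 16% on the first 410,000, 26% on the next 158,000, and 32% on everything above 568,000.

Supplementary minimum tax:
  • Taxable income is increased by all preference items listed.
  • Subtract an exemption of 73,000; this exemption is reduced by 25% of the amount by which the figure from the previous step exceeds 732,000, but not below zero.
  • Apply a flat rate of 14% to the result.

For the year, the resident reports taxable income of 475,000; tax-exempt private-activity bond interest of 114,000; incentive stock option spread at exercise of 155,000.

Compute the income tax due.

94,360

Supplementary minimum tax:
  Adjusted income: 475,000 + 114,000 + 155,000 = 744,000
  Exemption: 73,000 − 25% × (744,000 − 732,000) = 73,000 − 3,000 = 70,000
  Base: 744,000 − 70,000 = 674,000
  674,000 × 14% = 94,360

Regular tax:
  410,000 × 16% = 65,600
  65,000 × 26% = 16,900
  → 82,500

94,360 > 82,500, so the supplementary minimum tax is the binding amount.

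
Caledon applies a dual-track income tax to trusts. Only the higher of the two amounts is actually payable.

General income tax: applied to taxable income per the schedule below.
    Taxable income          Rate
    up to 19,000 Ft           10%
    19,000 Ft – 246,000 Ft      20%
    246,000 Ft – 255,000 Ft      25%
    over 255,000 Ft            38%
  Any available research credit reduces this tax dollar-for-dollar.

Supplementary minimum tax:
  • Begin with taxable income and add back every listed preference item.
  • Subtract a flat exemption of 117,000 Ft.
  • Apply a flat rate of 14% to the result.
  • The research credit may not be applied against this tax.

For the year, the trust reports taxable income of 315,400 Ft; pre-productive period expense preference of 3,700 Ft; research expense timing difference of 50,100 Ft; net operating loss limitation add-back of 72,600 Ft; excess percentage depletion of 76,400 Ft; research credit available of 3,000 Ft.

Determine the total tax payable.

General income tax:
  19,000 Ft × 10% = 1,900 Ft
  227,000 Ft × 20% = 45,400 Ft
  9,000 Ft × 25% = 2,250 Ft
  60,400 Ft × 38% = 22,952 Ft
  → 72,502 Ft
  Less research credit 3,000 Ft → 69,502 Ft

Supplementary minimum tax:
  Adjusted income: 315,400 Ft + 3,700 Ft + 50,100 Ft + 72,600 Ft + 76,400 Ft = 518,200 Ft
  Less exemption 117,000 Ft → base 401,200 Ft
  401,200 Ft × 14% = 56,168 Ft

69,502 Ft > 56,168 Ft, so the general income tax governs.

69,502 Ft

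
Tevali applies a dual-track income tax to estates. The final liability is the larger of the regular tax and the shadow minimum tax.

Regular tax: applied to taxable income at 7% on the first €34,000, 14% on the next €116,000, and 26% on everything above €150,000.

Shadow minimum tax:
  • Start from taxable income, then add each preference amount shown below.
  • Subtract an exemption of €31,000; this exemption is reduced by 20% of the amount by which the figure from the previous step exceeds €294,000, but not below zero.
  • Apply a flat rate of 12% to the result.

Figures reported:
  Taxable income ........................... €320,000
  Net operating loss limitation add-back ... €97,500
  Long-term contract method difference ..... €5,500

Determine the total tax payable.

€62,820

Shadow minimum tax:
  Adjusted income: €320,000 + €97,500 + €5,500 = €423,000
  Exemption: €31,000 − 20% × (€423,000 − €294,000) = €31,000 − €25,800 = €5,200
  Base: €423,000 − €5,200 = €417,800
  €417,800 × 12% = €50,136

Regular tax:
  €34,000 × 7% = €2,380
  €116,000 × 14% = €16,240
  €170,000 × 26% = €44,200
  → €62,820

€62,820 > €50,136, so the regular tax governs.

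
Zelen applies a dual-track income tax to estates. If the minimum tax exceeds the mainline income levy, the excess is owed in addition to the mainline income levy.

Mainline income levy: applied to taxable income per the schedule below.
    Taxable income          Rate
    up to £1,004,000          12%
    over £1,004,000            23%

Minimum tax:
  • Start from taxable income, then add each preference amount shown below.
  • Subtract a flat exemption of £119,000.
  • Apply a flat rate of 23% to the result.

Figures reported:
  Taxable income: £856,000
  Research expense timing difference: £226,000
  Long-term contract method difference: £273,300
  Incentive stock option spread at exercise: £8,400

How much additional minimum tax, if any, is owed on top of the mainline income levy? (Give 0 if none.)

£183,561

Mainline income levy:
  £856,000 × 12% = £102,720

Minimum tax:
  Adjusted income: £856,000 + £226,000 + £273,300 + £8,400 = £1,363,700
  Less exemption £119,000 → base £1,244,700
  £1,244,700 × 23% = £286,281

Excess of minimum tax over mainline income levy: £286,281 − £102,720 = £183,561.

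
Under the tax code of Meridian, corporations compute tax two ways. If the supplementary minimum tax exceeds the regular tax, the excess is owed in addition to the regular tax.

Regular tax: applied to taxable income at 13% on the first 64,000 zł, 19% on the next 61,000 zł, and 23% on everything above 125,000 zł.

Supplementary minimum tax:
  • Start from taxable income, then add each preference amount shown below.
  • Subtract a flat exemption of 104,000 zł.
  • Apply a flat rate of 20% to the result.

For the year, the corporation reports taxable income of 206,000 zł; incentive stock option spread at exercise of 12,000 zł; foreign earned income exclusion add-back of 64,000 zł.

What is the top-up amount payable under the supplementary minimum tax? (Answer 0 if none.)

0 zł

Supplementary minimum tax:
  Adjusted income: 206,000 zł + 12,000 zł + 64,000 zł = 282,000 zł
  Less exemption 104,000 zł → base 178,000 zł
  178,000 zł × 20% = 35,600 zł

Regular tax:
  64,000 zł × 13% = 8,320 zł
  61,000 zł × 19% = 11,590 zł
  81,000 zł × 23% = 18,630 zł
  → 38,540 zł

35,600 zł ≤ 38,540 zł, so no add-on is due.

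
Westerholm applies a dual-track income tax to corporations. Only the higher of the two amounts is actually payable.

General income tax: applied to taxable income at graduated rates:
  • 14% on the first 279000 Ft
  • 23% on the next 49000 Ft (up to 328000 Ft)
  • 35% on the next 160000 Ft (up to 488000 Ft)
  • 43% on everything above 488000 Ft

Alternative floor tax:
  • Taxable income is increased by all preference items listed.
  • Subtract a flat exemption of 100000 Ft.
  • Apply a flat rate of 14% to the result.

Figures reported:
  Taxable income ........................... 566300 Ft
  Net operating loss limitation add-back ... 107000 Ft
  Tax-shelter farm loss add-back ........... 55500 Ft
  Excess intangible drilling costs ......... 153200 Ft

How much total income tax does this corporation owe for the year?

General income tax:
  279000 Ft × 14% = 39060 Ft
  49000 Ft × 23% = 11270 Ft
  160000 Ft × 35% = 56000 Ft
  78300 Ft × 43% = 33669 Ft
  → 139999 Ft

Alternative floor tax:
  Adjusted income: 566300 Ft + 107000 Ft + 55500 Ft + 153200 Ft = 882000 Ft
  Less exemption 100000 Ft → base 782000 Ft
  782000 Ft × 14% = 109480 Ft

139999 Ft > 109480 Ft, so the general income tax governs.

139999 Ft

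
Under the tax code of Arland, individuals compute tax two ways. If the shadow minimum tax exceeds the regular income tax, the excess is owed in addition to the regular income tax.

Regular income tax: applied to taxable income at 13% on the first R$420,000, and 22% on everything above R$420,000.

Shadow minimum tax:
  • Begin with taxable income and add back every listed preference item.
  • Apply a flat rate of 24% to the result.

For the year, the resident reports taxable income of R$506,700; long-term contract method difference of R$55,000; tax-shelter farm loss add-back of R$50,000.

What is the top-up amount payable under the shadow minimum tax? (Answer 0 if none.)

Regular income tax:
  R$420,000 × 13% = R$54,600
  R$86,700 × 22% = R$19,074
  → R$73,674

Shadow minimum tax:
  Adjusted income: R$506,700 + R$55,000 + R$50,000 = R$611,700
  R$611,700 × 24% = R$146,808

Excess of shadow minimum tax over regular income tax: R$146,808 − R$73,674 = R$73,134.

R$73,134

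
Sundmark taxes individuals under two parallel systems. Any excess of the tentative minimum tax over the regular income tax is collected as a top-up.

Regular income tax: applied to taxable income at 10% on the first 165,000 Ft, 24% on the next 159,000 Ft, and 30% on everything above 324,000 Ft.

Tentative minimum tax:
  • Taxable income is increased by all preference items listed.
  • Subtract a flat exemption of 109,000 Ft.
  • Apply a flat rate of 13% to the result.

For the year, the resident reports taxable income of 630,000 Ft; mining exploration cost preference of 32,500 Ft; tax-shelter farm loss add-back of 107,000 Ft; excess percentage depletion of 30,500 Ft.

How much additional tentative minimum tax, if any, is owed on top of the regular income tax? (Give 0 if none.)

Tentative minimum tax:
  Adjusted income: 630,000 Ft + 32,500 Ft + 107,000 Ft + 30,500 Ft = 800,000 Ft
  Less exemption 109,000 Ft → base 691,000 Ft
  691,000 Ft × 13% = 89,830 Ft

Regular income tax:
  165,000 Ft × 10% = 16,500 Ft
  159,000 Ft × 24% = 38,160 Ft
  306,000 Ft × 30% = 91,800 Ft
  → 146,460 Ft

89,830 Ft ≤ 146,460 Ft, so no add-on is due.

0 Ft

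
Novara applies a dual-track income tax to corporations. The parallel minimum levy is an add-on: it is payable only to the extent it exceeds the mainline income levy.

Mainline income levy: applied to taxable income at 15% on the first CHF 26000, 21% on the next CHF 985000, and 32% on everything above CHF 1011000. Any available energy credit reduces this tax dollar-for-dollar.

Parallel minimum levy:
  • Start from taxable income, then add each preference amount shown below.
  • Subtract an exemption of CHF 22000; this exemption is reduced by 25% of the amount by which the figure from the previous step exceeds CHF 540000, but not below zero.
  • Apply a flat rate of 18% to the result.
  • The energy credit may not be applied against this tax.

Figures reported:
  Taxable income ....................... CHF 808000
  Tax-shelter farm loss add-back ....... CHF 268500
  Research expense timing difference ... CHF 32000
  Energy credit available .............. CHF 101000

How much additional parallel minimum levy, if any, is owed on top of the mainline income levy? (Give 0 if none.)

Parallel minimum levy:
  Adjusted income: CHF 808000 + CHF 268500 + CHF 32000 = CHF 1108500
  Exemption: 25% × (CHF 1108500 − CHF 540000) = CHF 142125 ≥ CHF 22000, so the exemption is fully phased out
  Base: CHF 1108500 − CHF 0 = CHF 1108500
  CHF 1108500 × 18% = CHF 199530

Mainline income levy:
  CHF 26000 × 15% = CHF 3900
  CHF 782000 × 21% = CHF 164220
  → CHF 168120
  Less energy credit CHF 101000 → CHF 67120

Excess of parallel minimum levy over mainline income levy: CHF 199530 − CHF 67120 = CHF 132410.

CHF 132410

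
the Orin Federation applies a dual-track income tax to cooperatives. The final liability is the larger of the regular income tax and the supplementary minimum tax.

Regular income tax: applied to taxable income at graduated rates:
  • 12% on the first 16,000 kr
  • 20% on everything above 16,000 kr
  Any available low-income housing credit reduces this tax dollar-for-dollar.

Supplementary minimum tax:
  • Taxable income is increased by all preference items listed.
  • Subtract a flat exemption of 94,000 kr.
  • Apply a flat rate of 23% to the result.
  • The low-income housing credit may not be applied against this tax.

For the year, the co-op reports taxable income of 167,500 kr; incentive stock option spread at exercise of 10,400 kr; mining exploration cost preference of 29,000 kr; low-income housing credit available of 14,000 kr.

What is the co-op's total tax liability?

Supplementary minimum tax:
  Adjusted income: 167,500 kr + 10,400 kr + 29,000 kr = 206,900 kr
  Less exemption 94,000 kr → base 112,900 kr
  112,900 kr × 23% = 25,967 kr

Regular income tax:
  16,000 kr × 12% = 1,920 kr
  151,500 kr × 20% = 30,300 kr
  → 32,220 kr
  Less low-income housing credit 14,000 kr → 18,220 kr

25,967 kr > 18,220 kr, so the supplementary minimum tax is the binding amount.

25,967 kr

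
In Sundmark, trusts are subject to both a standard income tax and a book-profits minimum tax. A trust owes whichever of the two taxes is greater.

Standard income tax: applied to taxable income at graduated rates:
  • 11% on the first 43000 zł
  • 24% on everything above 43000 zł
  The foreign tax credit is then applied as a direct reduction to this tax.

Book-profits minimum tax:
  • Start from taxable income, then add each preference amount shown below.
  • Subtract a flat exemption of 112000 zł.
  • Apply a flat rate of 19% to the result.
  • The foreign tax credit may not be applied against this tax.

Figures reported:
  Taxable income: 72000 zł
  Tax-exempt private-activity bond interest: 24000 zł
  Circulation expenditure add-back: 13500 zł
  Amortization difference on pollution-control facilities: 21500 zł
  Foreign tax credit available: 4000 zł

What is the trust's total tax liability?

Book-profits minimum tax:
  Adjusted income: 72000 zł + 24000 zł + 13500 zł + 21500 zł = 131000 zł
  Less exemption 112000 zł → base 19000 zł
  19000 zł × 19% = 3610 zł

Standard income tax:
  43000 zł × 11% = 4730 zł
  29000 zł × 24% = 6960 zł
  → 11690 zł
  Less foreign tax credit 4000 zł → 7690 zł

7690 zł > 3610 zł, so the standard income tax governs.

7690 zł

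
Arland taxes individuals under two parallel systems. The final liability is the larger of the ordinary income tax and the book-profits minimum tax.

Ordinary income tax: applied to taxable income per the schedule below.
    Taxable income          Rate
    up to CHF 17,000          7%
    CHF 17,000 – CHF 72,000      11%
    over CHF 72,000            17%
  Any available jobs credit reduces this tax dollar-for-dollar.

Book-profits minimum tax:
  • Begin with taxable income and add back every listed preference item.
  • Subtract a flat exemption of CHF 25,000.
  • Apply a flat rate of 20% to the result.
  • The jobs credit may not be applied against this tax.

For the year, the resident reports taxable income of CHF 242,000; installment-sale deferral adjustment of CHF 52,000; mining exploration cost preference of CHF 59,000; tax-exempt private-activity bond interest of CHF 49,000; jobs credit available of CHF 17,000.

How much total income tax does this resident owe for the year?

Ordinary income tax:
  CHF 17,000 × 7% = CHF 1,190
  CHF 55,000 × 11% = CHF 6,050
  CHF 170,000 × 17% = CHF 28,900
  → CHF 36,140
  Less jobs credit CHF 17,000 → CHF 19,140

Book-profits minimum tax:
  Adjusted income: CHF 242,000 + CHF 52,000 + CHF 59,000 + CHF 49,000 = CHF 402,000
  Less exemption CHF 25,000 → base CHF 377,000
  CHF 377,000 × 20% = CHF 75,400

CHF 75,400 > CHF 19,140, so the book-profits minimum tax is the binding amount.

CHF 75,400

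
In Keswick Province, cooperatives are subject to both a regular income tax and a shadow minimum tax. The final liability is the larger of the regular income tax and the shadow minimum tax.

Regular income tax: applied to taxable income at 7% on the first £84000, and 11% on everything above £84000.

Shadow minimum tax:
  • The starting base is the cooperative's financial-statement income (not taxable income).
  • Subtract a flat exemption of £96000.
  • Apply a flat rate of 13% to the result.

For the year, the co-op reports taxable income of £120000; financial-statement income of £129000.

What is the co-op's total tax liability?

Regular income tax:
  £84000 × 7% = £5880
  £36000 × 11% = £3960
  → £9840

Shadow minimum tax:
  Base (financial-statement income): £129000
  Less exemption £96000 → base £33000
  £33000 × 13% = £4290

£9840 > £4290, so the regular income tax governs.

£9840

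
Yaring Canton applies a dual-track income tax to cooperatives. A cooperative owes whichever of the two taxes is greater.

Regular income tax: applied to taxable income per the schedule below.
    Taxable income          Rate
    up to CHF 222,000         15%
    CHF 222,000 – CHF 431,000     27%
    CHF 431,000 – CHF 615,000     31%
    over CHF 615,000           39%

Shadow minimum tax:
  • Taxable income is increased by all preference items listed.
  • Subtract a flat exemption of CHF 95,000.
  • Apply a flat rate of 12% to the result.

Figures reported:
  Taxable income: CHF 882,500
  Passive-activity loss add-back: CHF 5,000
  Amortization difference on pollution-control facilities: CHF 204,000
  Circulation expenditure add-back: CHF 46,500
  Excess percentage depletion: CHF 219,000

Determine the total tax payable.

Regular income tax:
  CHF 222,000 × 15% = CHF 33,300
  CHF 209,000 × 27% = CHF 56,430
  CHF 184,000 × 31% = CHF 57,040
  CHF 267,500 × 39% = CHF 104,325
  → CHF 251,095

Shadow minimum tax:
  Adjusted income: CHF 882,500 + CHF 5,000 + CHF 204,000 + CHF 46,500 + CHF 219,000 = CHF 1,357,000
  Less exemption CHF 95,000 → base CHF 1,262,000
  CHF 1,262,000 × 12% = CHF 151,440

CHF 251,095 > CHF 151,440, so the regular income tax governs.

CHF 251,095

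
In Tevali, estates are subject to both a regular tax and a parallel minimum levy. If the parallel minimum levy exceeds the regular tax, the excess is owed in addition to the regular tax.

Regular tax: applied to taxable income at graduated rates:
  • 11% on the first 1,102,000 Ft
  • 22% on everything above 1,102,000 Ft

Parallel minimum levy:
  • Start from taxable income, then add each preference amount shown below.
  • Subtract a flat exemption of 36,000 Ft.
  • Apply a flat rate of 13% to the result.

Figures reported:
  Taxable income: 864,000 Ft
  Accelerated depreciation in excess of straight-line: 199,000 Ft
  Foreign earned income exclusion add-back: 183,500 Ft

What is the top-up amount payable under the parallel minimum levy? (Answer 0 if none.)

Regular tax:
  864,000 Ft × 11% = 95,040 Ft

Parallel minimum levy:
  Adjusted income: 864,000 Ft + 199,000 Ft + 183,500 Ft = 1,246,500 Ft
  Less exemption 36,000 Ft → base 1,210,500 Ft
  1,210,500 Ft × 13% = 157,365 Ft

Excess of parallel minimum levy over regular tax: 157,365 Ft − 95,040 Ft = 62,325 Ft.

62,325 Ft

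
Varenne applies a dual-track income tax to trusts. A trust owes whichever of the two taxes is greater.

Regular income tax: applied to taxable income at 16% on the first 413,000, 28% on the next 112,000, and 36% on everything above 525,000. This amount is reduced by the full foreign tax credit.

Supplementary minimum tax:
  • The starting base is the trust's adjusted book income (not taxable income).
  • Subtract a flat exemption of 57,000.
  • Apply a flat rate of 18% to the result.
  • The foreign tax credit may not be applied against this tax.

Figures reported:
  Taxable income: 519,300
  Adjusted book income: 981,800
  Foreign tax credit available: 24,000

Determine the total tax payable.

Supplementary minimum tax:
  Base (adjusted book income): 981,800
  Less exemption 57,000 → base 924,800
  924,800 × 18% = 166,464

Regular income tax:
  413,000 × 16% = 66,080
  106,300 × 28% = 29,764
  → 95,844
  Less foreign tax credit 24,000 → 71,844

166,464 > 71,844, so the supplementary minimum tax is the binding amount.

166,464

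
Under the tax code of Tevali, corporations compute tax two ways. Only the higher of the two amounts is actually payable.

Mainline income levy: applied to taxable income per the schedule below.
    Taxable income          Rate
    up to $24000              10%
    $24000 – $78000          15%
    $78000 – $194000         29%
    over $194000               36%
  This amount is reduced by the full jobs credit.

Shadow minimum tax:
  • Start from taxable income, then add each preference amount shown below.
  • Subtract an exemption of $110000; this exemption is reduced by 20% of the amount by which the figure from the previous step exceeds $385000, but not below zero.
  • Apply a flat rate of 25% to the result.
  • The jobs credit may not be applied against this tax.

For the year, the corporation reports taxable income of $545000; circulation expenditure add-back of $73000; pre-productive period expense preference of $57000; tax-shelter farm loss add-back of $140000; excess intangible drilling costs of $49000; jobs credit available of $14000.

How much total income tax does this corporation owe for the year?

$212450

Mainline income levy:
  $24000 × 10% = $2400
  $54000 × 15% = $8100
  $116000 × 29% = $33640
  $351000 × 36% = $126360
  → $170500
  Less jobs credit $14000 → $156500

Shadow minimum tax:
  Adjusted income: $545000 + $73000 + $57000 + $140000 + $49000 = $864000
  Exemption: $110000 − 20% × ($864000 − $385000) = $110000 − $95800 = $14200
  Base: $864000 − $14200 = $849800
  $849800 × 25% = $212450

$212450 > $156500, so the shadow minimum tax is the binding amount.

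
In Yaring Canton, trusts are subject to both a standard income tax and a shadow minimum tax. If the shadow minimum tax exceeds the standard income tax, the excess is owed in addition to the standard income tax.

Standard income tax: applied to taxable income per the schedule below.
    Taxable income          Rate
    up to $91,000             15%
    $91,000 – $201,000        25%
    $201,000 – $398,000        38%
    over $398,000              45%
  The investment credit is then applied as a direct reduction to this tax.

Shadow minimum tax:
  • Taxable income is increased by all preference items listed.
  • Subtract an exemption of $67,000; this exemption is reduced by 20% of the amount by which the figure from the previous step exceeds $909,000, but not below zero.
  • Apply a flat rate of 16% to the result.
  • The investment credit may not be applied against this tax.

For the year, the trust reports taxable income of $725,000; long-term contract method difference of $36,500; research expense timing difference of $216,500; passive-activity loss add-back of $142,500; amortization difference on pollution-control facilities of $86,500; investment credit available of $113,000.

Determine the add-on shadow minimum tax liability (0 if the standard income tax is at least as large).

Shadow minimum tax:
  Adjusted income: $725,000 + $36,500 + $216,500 + $142,500 + $86,500 = $1,207,000
  Exemption: $67,000 − 20% × ($1,207,000 − $909,000) = $67,000 − $59,600 = $7,400
  Base: $1,207,000 − $7,400 = $1,199,600
  $1,199,600 × 16% = $191,936

Standard income tax:
  $91,000 × 15% = $13,650
  $110,000 × 25% = $27,500
  $197,000 × 38% = $74,860
  $327,000 × 45% = $147,150
  → $263,160
  Less investment credit $113,000 → $150,160

Excess of shadow minimum tax over standard income tax: $191,936 − $150,160 = $41,776.

$41,776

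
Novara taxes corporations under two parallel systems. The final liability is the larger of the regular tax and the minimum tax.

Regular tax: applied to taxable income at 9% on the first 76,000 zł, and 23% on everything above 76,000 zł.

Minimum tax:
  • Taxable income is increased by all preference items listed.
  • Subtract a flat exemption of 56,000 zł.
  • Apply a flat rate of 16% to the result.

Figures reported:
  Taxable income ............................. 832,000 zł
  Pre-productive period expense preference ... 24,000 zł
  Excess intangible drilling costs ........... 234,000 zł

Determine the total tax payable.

Regular tax:
  76,000 zł × 9% = 6,840 zł
  756,000 zł × 23% = 173,880 zł
  → 180,720 zł

Minimum tax:
  Adjusted income: 832,000 zł + 24,000 zł + 234,000 zł = 1,090,000 zł
  Less exemption 56,000 zł → base 1,034,000 zł
  1,034,000 zł × 16% = 165,440 zł

180,720 zł > 165,440 zł, so the regular tax governs.

180,720 zł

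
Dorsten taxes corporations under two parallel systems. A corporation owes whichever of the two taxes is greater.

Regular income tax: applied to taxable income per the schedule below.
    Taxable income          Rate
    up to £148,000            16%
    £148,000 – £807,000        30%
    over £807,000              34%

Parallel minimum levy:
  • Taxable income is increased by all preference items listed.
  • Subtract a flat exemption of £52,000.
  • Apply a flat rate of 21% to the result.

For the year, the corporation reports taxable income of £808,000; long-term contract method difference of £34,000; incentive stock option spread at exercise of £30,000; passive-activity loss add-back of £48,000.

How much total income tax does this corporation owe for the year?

Parallel minimum levy:
  Adjusted income: £808,000 + £34,000 + £30,000 + £48,000 = £920,000
  Less exemption £52,000 → base £868,000
  £868,000 × 21% = £182,280

Regular income tax:
  £148,000 × 16% = £23,680
  £659,000 × 30% = £197,700
  £1,000 × 34% = £340
  → £221,720

£221,720 > £182,280, so the regular income tax governs.

£221,720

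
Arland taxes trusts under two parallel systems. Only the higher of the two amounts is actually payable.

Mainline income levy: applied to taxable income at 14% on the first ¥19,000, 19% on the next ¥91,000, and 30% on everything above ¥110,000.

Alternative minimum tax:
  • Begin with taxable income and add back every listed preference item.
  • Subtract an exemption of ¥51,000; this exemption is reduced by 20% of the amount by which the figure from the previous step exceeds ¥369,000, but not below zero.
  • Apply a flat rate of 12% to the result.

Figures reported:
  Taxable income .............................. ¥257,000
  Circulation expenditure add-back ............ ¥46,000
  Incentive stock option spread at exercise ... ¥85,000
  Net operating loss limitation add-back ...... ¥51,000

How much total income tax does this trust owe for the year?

¥64,050

Mainline income levy:
  ¥19,000 × 14% = ¥2,660
  ¥91,000 × 19% = ¥17,290
  ¥147,000 × 30% = ¥44,100
  → ¥64,050

Alternative minimum tax:
  Adjusted income: ¥257,000 + ¥46,000 + ¥85,000 + ¥51,000 = ¥439,000
  Exemption: ¥51,000 − 20% × (¥439,000 − ¥369,000) = ¥51,000 − ¥14,000 = ¥37,000
  Base: ¥439,000 − ¥37,000 = ¥402,000
  ¥402,000 × 12% = ¥48,240

¥64,050 > ¥48,240, so the mainline income levy governs.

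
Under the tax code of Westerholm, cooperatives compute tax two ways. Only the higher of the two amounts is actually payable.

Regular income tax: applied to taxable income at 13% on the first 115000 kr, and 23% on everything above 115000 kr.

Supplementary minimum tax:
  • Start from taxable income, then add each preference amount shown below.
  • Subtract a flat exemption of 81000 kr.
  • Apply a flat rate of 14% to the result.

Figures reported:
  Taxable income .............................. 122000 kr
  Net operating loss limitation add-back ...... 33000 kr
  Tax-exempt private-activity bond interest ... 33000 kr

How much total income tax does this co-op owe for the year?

Regular income tax:
  115000 kr × 13% = 14950 kr
  7000 kr × 23% = 1610 kr
  → 16560 kr

Supplementary minimum tax:
  Adjusted income: 122000 kr + 33000 kr + 33000 kr = 188000 kr
  Less exemption 81000 kr → base 107000 kr
  107000 kr × 14% = 14980 kr

16560 kr > 14980 kr, so the regular income tax governs.

16560 kr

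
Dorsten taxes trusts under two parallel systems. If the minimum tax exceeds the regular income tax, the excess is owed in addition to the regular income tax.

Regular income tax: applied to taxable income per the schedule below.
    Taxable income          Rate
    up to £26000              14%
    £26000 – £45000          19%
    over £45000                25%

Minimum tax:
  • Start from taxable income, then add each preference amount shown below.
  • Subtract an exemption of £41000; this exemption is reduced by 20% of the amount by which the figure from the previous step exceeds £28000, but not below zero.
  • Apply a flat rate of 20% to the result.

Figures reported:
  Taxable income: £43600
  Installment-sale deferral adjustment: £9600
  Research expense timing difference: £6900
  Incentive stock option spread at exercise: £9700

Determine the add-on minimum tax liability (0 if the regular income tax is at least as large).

£448

Minimum tax:
  Adjusted income: £43600 + £9600 + £6900 + £9700 = £69800
  Exemption: £41000 − 20% × (£69800 − £28000) = £41000 − £8360 = £32640
  Base: £69800 − £32640 = £37160
  £37160 × 20% = £7432

Regular income tax:
  £26000 × 14% = £3640
  £17600 × 19% = £3344
  → £6984

Excess of minimum tax over regular income tax: £7432 − £6984 = £448.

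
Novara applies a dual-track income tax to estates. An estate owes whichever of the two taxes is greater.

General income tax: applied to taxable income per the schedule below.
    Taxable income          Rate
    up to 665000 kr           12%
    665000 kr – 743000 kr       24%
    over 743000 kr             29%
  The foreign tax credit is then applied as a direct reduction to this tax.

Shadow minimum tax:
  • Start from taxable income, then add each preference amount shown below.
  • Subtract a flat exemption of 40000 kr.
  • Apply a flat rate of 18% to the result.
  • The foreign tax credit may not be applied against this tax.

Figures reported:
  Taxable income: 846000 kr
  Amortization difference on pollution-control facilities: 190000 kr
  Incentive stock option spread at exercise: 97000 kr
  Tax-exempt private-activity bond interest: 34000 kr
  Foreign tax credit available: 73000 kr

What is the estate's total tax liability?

Shadow minimum tax:
  Adjusted income: 846000 kr + 190000 kr + 97000 kr + 34000 kr = 1167000 kr
  Less exemption 40000 kr → base 1127000 kr
  1127000 kr × 18% = 202860 kr

General income tax:
  665000 kr × 12% = 79800 kr
  78000 kr × 24% = 18720 kr
  103000 kr × 29% = 29870 kr
  → 128390 kr
  Less foreign tax credit 73000 kr → 55390 kr

202860 kr > 55390 kr, so the shadow minimum tax is the binding amount.

202860 kr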